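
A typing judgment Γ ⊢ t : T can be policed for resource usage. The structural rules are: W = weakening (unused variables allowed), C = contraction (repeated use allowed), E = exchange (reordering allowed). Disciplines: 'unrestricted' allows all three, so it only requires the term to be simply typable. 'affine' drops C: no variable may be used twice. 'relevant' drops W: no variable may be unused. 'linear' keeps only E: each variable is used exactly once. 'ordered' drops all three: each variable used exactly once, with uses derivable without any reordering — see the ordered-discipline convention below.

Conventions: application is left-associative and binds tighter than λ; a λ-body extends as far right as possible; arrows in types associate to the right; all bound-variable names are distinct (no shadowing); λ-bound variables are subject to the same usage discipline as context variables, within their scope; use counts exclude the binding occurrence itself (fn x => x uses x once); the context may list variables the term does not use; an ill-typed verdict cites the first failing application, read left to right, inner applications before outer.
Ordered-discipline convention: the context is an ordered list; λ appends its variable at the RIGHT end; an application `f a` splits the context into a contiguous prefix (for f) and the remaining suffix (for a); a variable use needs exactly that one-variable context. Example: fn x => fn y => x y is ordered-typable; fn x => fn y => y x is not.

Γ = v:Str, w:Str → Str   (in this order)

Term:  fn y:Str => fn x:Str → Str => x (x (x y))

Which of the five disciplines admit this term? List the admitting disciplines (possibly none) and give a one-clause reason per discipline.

admitted by: unrestricted
counts: v: 0; w: 0; y (λ-bound): 1; x (λ-bound): 3
order of uses: x, x, x, y
typing: the term checks, with type Str → (Str → Str) → Str
ordered: ✗, needs contraction — x ×3; v, w never used (weakening)
linear: ✗, needs contraction — x ×3; v, w never used (weakening)
affine: ✗, needs contraction — x ×3
relevant: ✗, v, w never used (weakening)
unrestricted: ✓, well-typed at Str → (Str → Str) → Str; no restrictions here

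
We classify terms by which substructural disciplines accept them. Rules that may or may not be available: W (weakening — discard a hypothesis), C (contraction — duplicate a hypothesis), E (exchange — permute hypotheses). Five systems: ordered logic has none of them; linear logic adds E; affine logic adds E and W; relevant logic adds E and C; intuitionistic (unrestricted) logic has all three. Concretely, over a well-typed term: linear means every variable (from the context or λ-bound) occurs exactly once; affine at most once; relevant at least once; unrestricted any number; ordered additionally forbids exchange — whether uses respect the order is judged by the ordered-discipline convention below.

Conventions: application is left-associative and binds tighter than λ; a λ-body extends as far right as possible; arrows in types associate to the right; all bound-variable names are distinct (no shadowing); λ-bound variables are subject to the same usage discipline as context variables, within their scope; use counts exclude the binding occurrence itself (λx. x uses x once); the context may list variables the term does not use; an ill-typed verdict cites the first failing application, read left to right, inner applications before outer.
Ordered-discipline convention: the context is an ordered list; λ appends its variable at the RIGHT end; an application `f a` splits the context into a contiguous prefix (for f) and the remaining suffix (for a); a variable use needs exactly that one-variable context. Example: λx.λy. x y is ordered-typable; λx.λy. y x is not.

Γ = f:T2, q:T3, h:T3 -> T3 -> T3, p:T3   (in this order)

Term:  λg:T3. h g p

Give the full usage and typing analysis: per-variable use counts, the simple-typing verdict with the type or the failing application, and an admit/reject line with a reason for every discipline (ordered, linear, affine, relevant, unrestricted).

counts: f=0, q=0, h=1, p=1, g [bound]=1
order of uses: h, g, p
typing: ✓ — T3 -> T3
ordered: ✗ — f, q left unused
linear: ✗ — f, q left unused
affine: ✓ — f, q, h, p, g: no repeats, contraction unneeded
relevant: ✗ — f, q left unused
unrestricted: ✓ — typability at T3 -> T3 is all that's needed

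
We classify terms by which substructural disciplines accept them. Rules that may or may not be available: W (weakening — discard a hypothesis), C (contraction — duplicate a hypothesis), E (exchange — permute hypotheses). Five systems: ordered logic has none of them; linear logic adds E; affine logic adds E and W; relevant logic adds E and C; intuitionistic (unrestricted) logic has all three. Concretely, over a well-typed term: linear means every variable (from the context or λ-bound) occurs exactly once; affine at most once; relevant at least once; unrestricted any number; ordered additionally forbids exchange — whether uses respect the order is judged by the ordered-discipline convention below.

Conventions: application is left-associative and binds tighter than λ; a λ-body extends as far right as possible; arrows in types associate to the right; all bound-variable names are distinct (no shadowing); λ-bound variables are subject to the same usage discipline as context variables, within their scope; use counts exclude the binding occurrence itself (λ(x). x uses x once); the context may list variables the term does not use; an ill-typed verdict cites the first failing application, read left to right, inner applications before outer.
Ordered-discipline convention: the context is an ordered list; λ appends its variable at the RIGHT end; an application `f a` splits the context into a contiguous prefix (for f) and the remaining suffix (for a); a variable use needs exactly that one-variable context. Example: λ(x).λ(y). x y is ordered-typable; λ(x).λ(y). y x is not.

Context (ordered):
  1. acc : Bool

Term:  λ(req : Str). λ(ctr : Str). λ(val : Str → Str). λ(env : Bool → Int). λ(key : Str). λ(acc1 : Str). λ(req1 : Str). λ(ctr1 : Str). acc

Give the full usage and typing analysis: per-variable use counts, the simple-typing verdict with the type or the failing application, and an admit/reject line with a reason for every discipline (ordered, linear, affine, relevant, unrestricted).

counts: acc: 1×; req (λ-bound): 0×; ctr (λ-bound): 0×; val (λ-bound): 0×; env (λ-bound): 0×; key (λ-bound): 0×; acc1 (λ-bound): 0×; req1 (λ-bound): 0×; ctr1 (λ-bound): 0×
order of uses: acc
typing: ✓ — Str → Str → (Str → Str) → (Bool → Int) → Str → Str → Str → Str → Bool
ordered: ✗, req, ctr, val, env, key, acc1, req1, ctr1 never used (weakening)
linear: ✗, req, ctr, val, env, key, acc1, req1, ctr1 never used (weakening)
affine: ✓, no duplicate uses among acc, req, ctr, val, env, key, acc1, req1, ctr1
relevant: ✗, req, ctr, val, env, key, acc1, req1, ctr1 never used (weakening)
unrestricted: ✓, well-typed at Str → Str → (Str → Str) → (Bool → Int) → Str → Str → Str → Str → Bool; no restrictions here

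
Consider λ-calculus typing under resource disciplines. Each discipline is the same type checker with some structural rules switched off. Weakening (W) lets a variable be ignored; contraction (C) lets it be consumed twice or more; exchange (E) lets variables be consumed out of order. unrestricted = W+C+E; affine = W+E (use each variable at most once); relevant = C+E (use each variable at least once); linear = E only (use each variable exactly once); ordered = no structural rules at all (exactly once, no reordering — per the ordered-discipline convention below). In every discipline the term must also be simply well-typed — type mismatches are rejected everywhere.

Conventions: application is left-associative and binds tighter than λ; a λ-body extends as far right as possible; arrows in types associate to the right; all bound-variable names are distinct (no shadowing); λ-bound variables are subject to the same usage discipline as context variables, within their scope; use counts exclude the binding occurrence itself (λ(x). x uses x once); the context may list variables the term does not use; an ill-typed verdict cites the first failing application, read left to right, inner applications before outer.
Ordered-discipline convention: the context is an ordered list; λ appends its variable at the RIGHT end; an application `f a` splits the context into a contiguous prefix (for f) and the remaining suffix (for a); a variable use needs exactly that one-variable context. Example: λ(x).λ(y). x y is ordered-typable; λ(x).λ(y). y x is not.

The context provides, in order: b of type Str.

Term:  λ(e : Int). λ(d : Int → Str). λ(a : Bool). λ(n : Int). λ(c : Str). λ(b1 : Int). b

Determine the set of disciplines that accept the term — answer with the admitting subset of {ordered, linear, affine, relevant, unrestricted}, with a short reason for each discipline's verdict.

admitting disciplines: affine, unrestricted
usage: b: 1, e [bound]: 0, d [bound]: 0, a [bound]: 0, n [bound]: 0, c [bound]: 0, b1 [bound]: 0
use order (left to right): b
typing: well-typed — term : Int → (Int → Str) → Bool → Int → Str → Int → Str
ordered ✗ (unused: e, d, a, n, c, b1 — weakening required)
linear ✗ (unused: e, d, a, n, c, b1 — weakening required)
affine ✓ (at most one use each (b, e, d, a, n, c, b1))
relevant ✗ (unused: e, d, a, n, c, b1 — weakening required)
unrestricted ✓ (type-checks (Int → (Int → Str) → Bool → Int → Str → Int → Str) and nothing is barred)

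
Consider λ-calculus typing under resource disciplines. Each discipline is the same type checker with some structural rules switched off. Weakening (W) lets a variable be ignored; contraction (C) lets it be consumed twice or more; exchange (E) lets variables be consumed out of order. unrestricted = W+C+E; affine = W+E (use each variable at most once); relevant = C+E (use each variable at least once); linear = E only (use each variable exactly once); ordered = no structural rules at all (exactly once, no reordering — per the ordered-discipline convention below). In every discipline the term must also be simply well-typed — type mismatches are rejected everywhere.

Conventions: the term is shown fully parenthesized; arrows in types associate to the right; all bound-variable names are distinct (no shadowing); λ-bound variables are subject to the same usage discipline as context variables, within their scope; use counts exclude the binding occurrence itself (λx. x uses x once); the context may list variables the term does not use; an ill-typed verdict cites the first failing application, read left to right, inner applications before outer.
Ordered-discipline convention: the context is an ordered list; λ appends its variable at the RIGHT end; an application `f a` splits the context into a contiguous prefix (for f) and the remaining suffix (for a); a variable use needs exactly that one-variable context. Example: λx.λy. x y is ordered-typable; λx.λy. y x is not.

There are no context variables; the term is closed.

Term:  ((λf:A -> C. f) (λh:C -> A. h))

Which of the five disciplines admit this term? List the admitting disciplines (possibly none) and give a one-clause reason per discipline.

admitted in: none
variable uses: f (λ-bound): 1×, h (λ-bound): 1×
uses in reading order: f, h
typing: ill-typed: a function awaiting A -> C gets (C -> A) -> C -> A
ordered: ✗, fails simple typing
linear: ✗, a type mismatch blocks all five
affine: ✗, the type mismatch rejects it
relevant: ✗, not simply typable
unrestricted: ✗, fails simple typing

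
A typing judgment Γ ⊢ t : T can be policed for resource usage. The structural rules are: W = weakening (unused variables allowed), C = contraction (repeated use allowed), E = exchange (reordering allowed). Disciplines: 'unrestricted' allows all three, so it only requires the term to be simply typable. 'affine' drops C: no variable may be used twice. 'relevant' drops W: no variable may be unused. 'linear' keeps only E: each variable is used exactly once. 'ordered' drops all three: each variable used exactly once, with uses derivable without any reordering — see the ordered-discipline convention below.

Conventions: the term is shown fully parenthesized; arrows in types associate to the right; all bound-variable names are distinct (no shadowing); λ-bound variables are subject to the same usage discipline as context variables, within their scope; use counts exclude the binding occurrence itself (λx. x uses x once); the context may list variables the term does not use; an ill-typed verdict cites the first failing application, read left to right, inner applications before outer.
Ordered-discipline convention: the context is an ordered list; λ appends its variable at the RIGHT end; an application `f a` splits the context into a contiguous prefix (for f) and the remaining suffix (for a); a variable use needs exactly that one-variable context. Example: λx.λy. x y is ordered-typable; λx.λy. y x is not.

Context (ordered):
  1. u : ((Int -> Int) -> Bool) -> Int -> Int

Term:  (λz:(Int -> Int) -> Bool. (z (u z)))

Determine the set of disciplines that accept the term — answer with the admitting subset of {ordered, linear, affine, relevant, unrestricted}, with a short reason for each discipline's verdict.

admitting disciplines: relevant, unrestricted
use counts: u: 1, z [bound]: 2
use order (left to right): z, u, z
typing: well-typed at ((Int -> Int) -> Bool) -> Bool
ordered: ✗ — repeated use of z ×2
linear: ✗ — repeated use of z ×2
affine: ✗ — repeated use of z ×2
relevant: ✓ — every one of u, z appears
unrestricted: ✓ — simply typable at ((Int -> Int) -> Bool) -> Bool; W, C, E all held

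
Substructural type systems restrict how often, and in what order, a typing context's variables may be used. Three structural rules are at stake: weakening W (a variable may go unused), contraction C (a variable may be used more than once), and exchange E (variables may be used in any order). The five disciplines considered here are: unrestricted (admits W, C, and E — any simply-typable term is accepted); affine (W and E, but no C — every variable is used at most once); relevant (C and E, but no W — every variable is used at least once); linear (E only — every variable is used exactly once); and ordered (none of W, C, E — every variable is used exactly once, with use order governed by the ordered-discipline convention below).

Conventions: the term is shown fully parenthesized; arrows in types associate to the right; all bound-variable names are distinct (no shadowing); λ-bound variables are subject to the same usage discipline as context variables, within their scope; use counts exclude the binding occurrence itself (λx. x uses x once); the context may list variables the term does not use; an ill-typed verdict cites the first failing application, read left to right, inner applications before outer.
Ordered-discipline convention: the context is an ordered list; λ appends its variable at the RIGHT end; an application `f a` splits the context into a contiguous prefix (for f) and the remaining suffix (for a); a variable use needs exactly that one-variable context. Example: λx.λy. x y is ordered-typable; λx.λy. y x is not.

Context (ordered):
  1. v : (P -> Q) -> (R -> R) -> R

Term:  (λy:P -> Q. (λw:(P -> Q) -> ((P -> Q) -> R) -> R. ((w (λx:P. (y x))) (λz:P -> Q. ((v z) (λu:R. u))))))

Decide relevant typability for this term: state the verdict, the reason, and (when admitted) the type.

yes — every one of v, y, w, x, z, u appears; term : (P -> Q) -> ((P -> Q) -> ((P -> Q) -> R) -> R) -> R
counts: v: 1, y [bound]: 1, w [bound]: 1, x [bound]: 1, z [bound]: 1, u [bound]: 1
use order (left to right): w, y, x, v, z, u
typing: well-typed — term : (P -> Q) -> ((P -> Q) -> ((P -> Q) -> R) -> R) -> R
summary: ordered ✗; linear ✓; affine ✓; relevant ✓; unrestricted ✓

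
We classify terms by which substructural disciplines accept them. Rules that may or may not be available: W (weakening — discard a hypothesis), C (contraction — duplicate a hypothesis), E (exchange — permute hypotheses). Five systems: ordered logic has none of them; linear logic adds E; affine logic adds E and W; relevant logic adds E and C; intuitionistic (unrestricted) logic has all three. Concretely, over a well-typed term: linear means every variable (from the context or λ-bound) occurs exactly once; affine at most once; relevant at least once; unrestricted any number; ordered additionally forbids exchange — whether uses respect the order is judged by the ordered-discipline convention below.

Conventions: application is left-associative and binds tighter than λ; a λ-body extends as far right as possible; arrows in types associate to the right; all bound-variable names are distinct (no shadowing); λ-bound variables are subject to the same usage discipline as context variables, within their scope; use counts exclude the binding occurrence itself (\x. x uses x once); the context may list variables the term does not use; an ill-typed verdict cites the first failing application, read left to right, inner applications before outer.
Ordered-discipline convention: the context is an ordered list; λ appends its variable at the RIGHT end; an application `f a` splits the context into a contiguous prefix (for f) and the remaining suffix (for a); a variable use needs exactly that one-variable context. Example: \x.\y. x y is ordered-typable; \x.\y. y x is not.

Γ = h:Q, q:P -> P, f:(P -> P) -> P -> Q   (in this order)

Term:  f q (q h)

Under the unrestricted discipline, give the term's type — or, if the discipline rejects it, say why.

not well-typed under unrestricted — fails simple typing
counts: h: 1×; q: 2×; f: 1×
left-to-right use order: f, q, q, h
typing: ill-typed: an argument Q mismatches the expected P
summary: ordered ✗ | linear ✗ | affine ✗ | relevant ✗ | unrestricted ✗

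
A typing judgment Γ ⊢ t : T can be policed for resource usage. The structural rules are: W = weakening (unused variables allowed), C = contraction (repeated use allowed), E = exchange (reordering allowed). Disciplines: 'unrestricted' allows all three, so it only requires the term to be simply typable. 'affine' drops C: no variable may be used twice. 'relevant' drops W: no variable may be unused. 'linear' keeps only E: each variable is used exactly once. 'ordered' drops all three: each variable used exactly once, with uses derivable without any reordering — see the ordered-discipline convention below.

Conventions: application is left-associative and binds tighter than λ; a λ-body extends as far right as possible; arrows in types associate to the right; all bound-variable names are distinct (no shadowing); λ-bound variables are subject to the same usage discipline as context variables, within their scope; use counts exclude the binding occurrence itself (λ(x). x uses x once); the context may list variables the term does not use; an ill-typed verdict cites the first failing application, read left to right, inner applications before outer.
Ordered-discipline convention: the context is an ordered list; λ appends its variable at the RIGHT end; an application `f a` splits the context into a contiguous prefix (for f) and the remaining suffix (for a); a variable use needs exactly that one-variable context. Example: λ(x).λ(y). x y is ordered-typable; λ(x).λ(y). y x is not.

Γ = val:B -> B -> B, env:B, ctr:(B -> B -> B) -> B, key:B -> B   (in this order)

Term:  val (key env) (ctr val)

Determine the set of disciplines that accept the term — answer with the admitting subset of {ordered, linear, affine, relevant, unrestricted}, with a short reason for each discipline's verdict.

admitting disciplines: relevant, unrestricted
variable uses: val=2; env=1; ctr=1; key=1
order of uses: val, key, env, ctr, val
typing: well-typed — term : B
ordered: ✗, needs contraction — val ×2
linear: ✗, needs contraction — val ×2
affine: ✗, needs contraction — val ×2
relevant: ✓, val, env, ctr, key: all used, weakening unneeded
unrestricted: ✓, well-typed at B; no restrictions here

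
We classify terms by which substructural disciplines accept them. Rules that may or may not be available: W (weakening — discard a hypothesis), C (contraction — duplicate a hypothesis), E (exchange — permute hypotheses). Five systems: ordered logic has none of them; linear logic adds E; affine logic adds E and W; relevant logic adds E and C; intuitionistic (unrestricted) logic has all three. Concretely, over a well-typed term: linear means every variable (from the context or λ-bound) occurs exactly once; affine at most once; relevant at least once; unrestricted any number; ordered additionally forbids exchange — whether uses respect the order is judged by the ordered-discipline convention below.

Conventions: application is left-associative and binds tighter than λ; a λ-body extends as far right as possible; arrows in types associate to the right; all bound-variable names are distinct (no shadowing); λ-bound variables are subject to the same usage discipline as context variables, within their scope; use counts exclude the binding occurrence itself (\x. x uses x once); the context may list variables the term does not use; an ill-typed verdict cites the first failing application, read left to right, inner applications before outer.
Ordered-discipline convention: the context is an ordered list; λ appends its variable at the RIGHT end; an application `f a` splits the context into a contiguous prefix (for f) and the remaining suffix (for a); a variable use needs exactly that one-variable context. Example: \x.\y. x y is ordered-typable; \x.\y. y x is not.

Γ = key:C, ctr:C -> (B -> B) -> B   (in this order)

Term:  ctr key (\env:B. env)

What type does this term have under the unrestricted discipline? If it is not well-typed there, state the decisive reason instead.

term : B
usage: key: 1, ctr: 1, env (bound): 1
order of uses: ctr, key, env
typing: well-typed — term : B
summary: ordered ✗ · linear ✓ · affine ✓ · relevant ✓ · unrestricted ✓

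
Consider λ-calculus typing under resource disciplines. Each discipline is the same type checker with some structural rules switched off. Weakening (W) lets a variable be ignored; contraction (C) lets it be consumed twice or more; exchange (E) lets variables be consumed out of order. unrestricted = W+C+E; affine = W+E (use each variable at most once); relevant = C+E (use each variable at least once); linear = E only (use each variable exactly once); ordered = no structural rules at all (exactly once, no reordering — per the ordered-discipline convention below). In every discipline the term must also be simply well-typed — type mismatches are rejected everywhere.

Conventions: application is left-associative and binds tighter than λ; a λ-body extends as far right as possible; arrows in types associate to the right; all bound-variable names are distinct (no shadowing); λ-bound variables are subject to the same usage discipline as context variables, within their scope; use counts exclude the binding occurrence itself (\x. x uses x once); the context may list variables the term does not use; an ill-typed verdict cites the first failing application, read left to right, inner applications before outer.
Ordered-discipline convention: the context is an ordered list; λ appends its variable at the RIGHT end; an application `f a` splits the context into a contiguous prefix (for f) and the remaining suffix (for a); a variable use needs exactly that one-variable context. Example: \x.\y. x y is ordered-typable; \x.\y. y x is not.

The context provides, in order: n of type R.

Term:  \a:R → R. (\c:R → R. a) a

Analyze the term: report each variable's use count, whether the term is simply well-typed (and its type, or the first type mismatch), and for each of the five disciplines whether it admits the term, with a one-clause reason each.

usage: n=0; a [bound]=2; c [bound]=0
uses in reading order: a, a
typing: well-typed — term : (R → R) → R → R
ordered ✗ (a ×2 used more than once (contraction); needs weakening: n, c unused)
linear ✗ (a ×2 used more than once (contraction); needs weakening: n, c unused)
affine ✗ (a ×2 used more than once (contraction))
relevant ✗ (needs weakening: n, c unused)
unrestricted ✓ (simply typable at (R → R) → R → R; W, C, E all held)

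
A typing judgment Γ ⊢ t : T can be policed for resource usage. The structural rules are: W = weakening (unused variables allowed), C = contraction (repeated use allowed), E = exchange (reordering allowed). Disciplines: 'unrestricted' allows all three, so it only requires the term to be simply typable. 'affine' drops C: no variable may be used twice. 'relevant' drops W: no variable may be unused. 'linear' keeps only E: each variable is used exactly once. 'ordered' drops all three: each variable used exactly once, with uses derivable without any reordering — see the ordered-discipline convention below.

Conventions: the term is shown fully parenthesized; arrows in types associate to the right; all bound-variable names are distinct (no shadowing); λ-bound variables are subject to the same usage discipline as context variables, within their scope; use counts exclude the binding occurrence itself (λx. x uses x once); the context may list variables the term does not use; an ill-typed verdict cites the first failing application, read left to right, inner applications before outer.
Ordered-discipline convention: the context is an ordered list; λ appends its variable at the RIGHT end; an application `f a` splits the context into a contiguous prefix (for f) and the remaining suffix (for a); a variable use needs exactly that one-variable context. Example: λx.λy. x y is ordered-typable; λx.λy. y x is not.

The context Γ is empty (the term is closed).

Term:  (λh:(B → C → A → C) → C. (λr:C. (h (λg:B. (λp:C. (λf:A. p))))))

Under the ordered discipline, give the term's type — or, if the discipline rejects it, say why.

not well-typed under ordered — needs weakening: r, g, f unused
use counts: h (λ-bound): 1, r (λ-bound): 0, g (λ-bound): 0, p (λ-bound): 1, f (λ-bound): 0
order of uses: h, p
typing: well-typed at ((B → C → A → C) → C) → C → C
per-discipline verdicts: ordered ✗ | linear ✗ | affine ✓ | relevant ✗ | unrestricted ✓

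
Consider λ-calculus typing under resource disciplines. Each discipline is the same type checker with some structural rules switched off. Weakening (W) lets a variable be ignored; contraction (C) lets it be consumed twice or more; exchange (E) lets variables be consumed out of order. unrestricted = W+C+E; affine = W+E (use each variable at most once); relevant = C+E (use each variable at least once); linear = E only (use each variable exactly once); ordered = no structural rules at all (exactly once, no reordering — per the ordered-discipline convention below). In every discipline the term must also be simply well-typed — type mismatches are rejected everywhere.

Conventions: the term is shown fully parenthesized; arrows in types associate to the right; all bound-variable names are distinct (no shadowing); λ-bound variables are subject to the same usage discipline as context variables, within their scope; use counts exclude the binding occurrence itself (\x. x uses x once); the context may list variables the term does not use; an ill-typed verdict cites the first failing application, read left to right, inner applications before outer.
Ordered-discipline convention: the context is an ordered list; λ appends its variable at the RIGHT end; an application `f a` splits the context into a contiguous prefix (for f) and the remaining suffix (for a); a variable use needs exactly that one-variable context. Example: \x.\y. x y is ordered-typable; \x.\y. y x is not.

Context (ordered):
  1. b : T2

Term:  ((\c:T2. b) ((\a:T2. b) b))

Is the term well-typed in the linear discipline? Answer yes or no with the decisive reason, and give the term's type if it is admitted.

no — repeated use of b ×3; c, a left unused
use counts: b: 3; c (bound): 0; a (bound): 0
order of uses: b, b, b
typing: ✓ — T2
across the five disciplines: ordered ✗; linear ✗; affine ✗; relevant ✗; unrestricted ✓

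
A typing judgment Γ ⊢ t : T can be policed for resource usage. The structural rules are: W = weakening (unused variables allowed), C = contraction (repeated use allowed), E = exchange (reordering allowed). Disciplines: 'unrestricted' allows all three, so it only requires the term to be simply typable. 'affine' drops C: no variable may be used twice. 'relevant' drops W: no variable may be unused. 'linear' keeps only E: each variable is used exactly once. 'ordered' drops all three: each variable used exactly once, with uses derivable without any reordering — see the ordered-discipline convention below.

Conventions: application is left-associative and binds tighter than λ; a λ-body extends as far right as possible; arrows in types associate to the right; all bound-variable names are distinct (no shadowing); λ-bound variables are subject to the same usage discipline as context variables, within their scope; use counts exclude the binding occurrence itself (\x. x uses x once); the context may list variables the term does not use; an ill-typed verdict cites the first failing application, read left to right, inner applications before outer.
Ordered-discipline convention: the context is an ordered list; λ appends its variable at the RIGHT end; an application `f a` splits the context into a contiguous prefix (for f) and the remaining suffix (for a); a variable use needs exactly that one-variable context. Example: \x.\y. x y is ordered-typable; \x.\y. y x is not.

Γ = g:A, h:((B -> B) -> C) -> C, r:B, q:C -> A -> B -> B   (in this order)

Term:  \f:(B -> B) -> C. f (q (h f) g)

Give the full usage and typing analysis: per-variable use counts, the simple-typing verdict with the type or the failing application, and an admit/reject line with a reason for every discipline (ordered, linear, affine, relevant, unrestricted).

use counts: g: 1; h: 1; r: 0; q: 1; f [bound]: 2
order of uses: f, q, h, f, g
typing: the term checks, with type ((B -> B) -> C) -> C
ordered: ✗, f ×2 used more than once (contraction); needs weakening: r unused
linear: ✗, f ×2 used more than once (contraction); needs weakening: r unused
affine: ✗, f ×2 used more than once (contraction)
relevant: ✗, needs weakening: r unused
unrestricted: ✓, typability at ((B -> B) -> C) -> C is all that's needed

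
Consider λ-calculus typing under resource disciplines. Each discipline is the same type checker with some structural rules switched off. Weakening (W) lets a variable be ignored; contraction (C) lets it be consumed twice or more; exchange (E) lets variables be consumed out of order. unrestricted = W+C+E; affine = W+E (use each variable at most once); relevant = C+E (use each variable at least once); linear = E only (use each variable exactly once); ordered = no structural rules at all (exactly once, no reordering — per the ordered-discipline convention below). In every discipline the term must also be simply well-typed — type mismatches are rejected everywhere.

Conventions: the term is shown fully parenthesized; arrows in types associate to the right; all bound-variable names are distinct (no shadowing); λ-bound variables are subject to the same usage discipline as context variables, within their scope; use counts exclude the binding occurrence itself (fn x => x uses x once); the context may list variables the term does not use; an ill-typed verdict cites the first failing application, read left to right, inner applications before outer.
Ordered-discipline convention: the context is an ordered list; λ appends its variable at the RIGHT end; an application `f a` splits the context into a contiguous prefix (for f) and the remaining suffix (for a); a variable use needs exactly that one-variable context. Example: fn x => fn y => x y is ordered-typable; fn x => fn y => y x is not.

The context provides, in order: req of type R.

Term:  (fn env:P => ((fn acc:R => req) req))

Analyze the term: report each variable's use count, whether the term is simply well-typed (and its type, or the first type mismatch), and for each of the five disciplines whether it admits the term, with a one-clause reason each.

variable uses: req ×2; env (λ-bound) ×0; acc (λ-bound) ×0
uses in reading order: req, req
typing: ✓ — P -> R
ordered ✗ (needs contraction — req ×2; unused: env, acc — weakening required)
linear ✗ (needs contraction — req ×2; unused: env, acc — weakening required)
affine ✗ (needs contraction — req ×2)
relevant ✗ (unused: env, acc — weakening required)
unrestricted ✓ (type-checks (P -> R) and nothing is barred)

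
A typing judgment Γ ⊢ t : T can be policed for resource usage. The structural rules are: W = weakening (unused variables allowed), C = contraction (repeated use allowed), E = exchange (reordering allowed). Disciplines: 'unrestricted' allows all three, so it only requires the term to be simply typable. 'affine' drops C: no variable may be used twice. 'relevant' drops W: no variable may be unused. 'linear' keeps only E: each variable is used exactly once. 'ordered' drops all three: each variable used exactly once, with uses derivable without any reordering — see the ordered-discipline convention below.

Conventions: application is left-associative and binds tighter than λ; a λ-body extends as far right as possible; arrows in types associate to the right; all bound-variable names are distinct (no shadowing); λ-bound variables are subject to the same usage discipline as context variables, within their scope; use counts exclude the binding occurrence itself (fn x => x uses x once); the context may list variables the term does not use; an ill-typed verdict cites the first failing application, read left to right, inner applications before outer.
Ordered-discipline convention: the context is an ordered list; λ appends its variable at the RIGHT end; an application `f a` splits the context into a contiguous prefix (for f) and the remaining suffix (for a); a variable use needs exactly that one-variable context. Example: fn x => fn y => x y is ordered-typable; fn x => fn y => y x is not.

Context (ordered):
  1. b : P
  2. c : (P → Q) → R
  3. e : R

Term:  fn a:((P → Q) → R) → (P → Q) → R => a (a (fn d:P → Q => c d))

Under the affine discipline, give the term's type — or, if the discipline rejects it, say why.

not well-typed under affine — repeated use of a ×2
usage: b=0, c=1, e=0, a [bound]=2, d [bound]=1
uses in reading order: a, a, c, d
typing: the term checks, with type (((P → Q) → R) → (P → Q) → R) → (P → Q) → R
all disciplines: ordered ✗ | linear ✗ | affine ✗ | relevant ✗ | unrestricted ✓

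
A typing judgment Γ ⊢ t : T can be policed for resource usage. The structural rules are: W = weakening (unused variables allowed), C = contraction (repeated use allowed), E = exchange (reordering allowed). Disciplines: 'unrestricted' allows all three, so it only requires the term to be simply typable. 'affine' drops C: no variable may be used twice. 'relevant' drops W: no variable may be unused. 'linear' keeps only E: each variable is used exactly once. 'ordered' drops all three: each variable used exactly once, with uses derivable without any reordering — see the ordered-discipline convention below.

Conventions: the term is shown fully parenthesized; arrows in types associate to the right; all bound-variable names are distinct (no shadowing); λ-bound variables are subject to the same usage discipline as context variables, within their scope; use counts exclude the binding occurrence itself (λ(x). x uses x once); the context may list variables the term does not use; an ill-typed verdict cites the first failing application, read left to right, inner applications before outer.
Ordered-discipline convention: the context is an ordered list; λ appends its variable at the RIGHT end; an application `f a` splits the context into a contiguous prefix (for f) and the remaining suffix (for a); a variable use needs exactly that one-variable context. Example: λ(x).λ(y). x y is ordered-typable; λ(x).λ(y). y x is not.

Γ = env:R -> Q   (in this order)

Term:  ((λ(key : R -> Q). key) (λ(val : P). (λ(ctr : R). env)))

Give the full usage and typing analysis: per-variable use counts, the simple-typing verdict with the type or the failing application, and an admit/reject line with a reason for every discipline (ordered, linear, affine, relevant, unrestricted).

counts: env ×1, key [bound] ×1, val [bound] ×0, ctr [bound] ×0
left-to-right use order: key, env
typing: ill-typed: an argument P -> R -> R -> Q mismatches the expected R -> Q
ordered ✗ (a type mismatch blocks all five)
linear ✗ (the type mismatch rejects it)
affine ✗ (not simply typable)
relevant ✗ (fails simple typing)
unrestricted ✗ (a type mismatch blocks all five)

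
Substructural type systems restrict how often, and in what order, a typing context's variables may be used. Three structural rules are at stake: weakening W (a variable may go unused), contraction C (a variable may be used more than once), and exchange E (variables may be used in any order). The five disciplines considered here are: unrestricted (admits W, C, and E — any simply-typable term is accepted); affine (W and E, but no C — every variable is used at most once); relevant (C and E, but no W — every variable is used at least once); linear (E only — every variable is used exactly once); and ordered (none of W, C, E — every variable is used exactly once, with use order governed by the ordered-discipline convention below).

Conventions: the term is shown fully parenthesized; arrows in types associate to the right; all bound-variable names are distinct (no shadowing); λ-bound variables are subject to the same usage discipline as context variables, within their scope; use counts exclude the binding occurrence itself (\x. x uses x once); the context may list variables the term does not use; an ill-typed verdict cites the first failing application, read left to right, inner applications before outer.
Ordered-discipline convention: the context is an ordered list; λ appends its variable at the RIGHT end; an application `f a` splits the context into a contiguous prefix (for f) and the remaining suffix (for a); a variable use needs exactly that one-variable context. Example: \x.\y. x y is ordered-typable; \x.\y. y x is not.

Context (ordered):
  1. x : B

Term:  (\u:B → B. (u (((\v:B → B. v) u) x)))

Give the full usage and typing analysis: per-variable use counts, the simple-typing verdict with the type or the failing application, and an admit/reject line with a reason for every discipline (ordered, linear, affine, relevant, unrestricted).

counts: x: 1; u [bound]: 2; v [bound]: 1
use order (left to right): u, v, u, x
typing: ✓ — (B → B) → B
ordered: ✗ — repeated use of u ×2
linear: ✗ — repeated use of u ×2
affine: ✗ — repeated use of u ×2
relevant: ✓ — none of x, u, v goes unused
unrestricted: ✓ — well-typed at (B → B) → B; no restrictions here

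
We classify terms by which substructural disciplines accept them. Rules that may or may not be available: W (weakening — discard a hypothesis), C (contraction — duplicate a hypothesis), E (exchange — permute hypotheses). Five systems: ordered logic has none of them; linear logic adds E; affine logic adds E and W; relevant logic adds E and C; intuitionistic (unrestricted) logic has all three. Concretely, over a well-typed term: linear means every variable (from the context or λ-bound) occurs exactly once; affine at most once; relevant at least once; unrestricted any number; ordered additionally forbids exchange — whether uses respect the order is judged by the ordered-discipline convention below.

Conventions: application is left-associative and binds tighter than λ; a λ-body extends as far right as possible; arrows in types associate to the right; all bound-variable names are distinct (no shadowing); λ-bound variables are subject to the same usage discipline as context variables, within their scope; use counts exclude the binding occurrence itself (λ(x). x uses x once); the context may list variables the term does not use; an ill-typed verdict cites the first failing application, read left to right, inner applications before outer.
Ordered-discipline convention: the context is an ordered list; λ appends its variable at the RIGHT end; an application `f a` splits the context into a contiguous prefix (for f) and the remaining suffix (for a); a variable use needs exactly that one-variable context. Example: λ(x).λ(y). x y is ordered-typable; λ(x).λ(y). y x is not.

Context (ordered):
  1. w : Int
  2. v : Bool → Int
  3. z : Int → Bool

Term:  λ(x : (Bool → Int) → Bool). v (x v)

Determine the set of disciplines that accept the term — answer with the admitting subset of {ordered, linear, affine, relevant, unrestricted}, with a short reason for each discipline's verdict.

admitted in: unrestricted
usage: w: 0, v: 2, z: 0, x (λ-bound): 1
use order (left to right): v, x, v
typing: ✓ — ((Bool → Int) → Bool) → Int
ordered: ✗ — needs contraction — v ×2; needs weakening: w, z unused
linear: ✗ — needs contraction — v ×2; needs weakening: w, z unused
affine: ✗ — needs contraction — v ×2
relevant: ✗ — needs weakening: w, z unused
unrestricted: ✓ — type-checks (((Bool → Int) → Bool) → Int) and nothing is barred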